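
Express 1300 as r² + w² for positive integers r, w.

We need to find integers r, w > 0 such that r² + w² = 1300.
Trying r = 2: w² = 1300 - 2² = 1300 - 4 = 1296
w = 36
Check: 2² + 36² = 4 + 1296 = 1300 ✓

1300 = 2² + 36²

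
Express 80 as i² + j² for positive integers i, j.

We need to find integers i, j > 0 such that i² + j² = 80.
Trying i = 4: j² = 80 - 4² = 80 - 16 = 64
j = 8
Check: 4² + 8² = 16 + 64 = 80 ✓

80 = 4² + 8²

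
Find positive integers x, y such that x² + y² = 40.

Search for x with 40 - x² a perfect square.
x = 2: 40 - 2² = 40 - 4 = 36 = 6² ✓
So x = 2, y = 6.

x = 2, y = 6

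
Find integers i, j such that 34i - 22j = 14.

Step 1: Check solvability.
gcd(34, 22) = 2
Since 2 divides 14, solutions exist.

Step 2: Apply extended Euclidean algorithm to find gcd.
We find integers such that 34*x0 + 22*y0 = 2

Step 3: Scale the particular solution.
Multiply by 14/2 = 7:
i = 14, j = 21

Step 4: Verify.
34*(14) - 22*(21) = 14 = 14 ✓

i = 14, j = 21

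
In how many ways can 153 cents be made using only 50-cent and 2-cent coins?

We need non-negative integers (x, y) with 50x + 2y = 153.
For each x from 0 to 3, check if (153 - 50x) is a non-negative multiple of 2.
Solutions (x, y): none
Count: 0

0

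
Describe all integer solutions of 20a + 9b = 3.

Step 1: Compute gcd(20, 9) = 1.
Since 1 divides 3, solutions exist.

Step 2: Find a particular solution using extended Euclidean algorithm.
We get a₀ = -12, b₀ = 27.
Check: 20*-12 + 9*27 = 3 = 3 ✓

Step 3: Write the general solution.
a = -12 + (9/1)t = -12 + 9t
b = 27 - (20/1)t = 27 - 20t
for any integer t.

a = -12 + 9t, b = 27 - 20t for integer t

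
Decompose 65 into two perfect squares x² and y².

We need to find integers x, y > 0 such that x² + y² = 65.
Trying x = 1: y² = 65 - 1² = 65 - 1 = 64
y = 8
Check: 1² + 8² = 1 + 64 = 65 ✓

65 = 1² + 8²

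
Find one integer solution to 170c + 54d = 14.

Step 1: Check solvability.
gcd(170, 54) = 2
Since 2 divides 14, solutions exist.

Step 2: Apply extended Euclidean algorithm to find gcd.
We find integers such that 170*x0 + 54*y0 = 2

Step 3: Scale the particular solution.
Multiply by 14/2 = 7:
c = 49, d = -154

Step 4: Verify.
170*(49) + 54*(-154) = 14 = 14 ✓

c = 49, d = -154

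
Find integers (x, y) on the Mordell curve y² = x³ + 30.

Try small integer x values and check whether x³ + 30 is a perfect square.
x = 19: x³ + 30 = 19³ + 30 = 6859 + 30 = 6889
Is 6889 a perfect square? 83² = 6889 ✓
So (x, y) = (19, 83) is a solution.

x = 19, y = 83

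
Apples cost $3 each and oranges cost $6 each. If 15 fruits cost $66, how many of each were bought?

Let a = apples, o = oranges.
a + o = 15
3a + 6o = 66
Substitute o = 15 - a:
3a + 6(15 - a) = 66
(3 - 6)a = 66 - 90
-3a = -24
a = 8, o = 15 - 8 = 7

Apples: 8, Oranges: 7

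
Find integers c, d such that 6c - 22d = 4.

Step 1: Check solvability.
gcd(6, 22) = 2
Since 2 divides 4, solutions exist.

Step 2: Apply extended Euclidean algorithm to find gcd.
We find integers such that 6*x0 + 22*y0 = 2

Step 3: Scale the particular solution.
Multiply by 4/2 = 2:
c = 8, d = 2

Step 4: Verify.
6*(8) - 22*(2) = 4 = 4 ✓

c = 8, d = 2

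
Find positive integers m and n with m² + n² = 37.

We need to find integers m, n > 0 such that m² + n² = 37.
Trying m = 1: n² = 37 - 1² = 37 - 1 = 36
n = 6
Check: 1² + 6² = 1 + 36 = 37 ✓

37 = 1² + 6²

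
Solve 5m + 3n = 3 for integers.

Step 1: Check solvability.
gcd(5, 3) = 1
Since 1 divides 3, solutions exist.

Step 2: Apply extended Euclidean algorithm to find gcd.
We find integers such that 5*x0 + 3*y0 = 1

Step 3: Scale the particular solution.
Multiply by 3/1 = 3:
m = -3, n = 6

Step 4: Verify.
5*(-3) + 3*(6) = 3 = 3 ✓

m = -3, n = 6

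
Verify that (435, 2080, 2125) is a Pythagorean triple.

Compute a² + b² = 435² + 2080² = 189225 + 4326400 = 4515625
Compute c² = 2125² = 4515625
Since 4515625 = 4515625, confirmed.

Yes, it is a Pythagorean triple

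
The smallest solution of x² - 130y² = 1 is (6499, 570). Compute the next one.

Solutions to x² - Dy² = 1 are generated by powers of (x₀ + y₀√D).
The next solution satisfies x₁ + y₁√130 = (x₀ + y₀√130)², giving:
x₁ = x₀² + 130y₀² = 6499² + 130·570² = 42237001 + 42237000 = 84474001
y₁ = 2x₀y₀ = 2·6499·570 = 7408860

Verify: 84474001² - 130·7408860² = 7135856844948001 - 7135856844948000 = 1 ✓

x = 84474001, y = 7408860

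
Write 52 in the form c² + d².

We need to find integers c, d > 0 such that c² + d² = 52.
Trying c = 4: d² = 52 - 4² = 52 - 16 = 36
d = 6
Check: 4² + 6² = 16 + 36 = 52 ✓

52 = 4² + 6²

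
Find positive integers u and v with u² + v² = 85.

We need to find integers u, v > 0 such that u² + v² = 85.
Trying u = 2: v² = 85 - 2² = 85 - 4 = 81
v = 9
Check: 2² + 9² = 4 + 81 = 85 ✓

85 = 2² + 9²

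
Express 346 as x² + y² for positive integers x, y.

We need to find integers x, y > 0 such that x² + y² = 346.
Trying x = 11: y² = 346 - 11² = 346 - 121 = 225
y = 15
Check: 11² + 15² = 121 + 225 = 346 ✓

346 = 11² + 15²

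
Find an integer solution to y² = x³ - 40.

Try small integer x values and check whether x³ - 40 is a perfect square.
x = 14: x³ - 40 = 14³ - 40 = 2744 - 40 = 2704
Is 2704 a perfect square? 52² = 2704 ✓
So (x, y) = (14, -52) is a solution.

x = 14, y = -52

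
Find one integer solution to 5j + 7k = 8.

Step 1: Check solvability.
gcd(5, 7) = 1
Since 1 divides 8, solutions exist.

Step 2: Apply extended Euclidean algorithm to find gcd.
We find integers such that 5*x0 + 7*y0 = 1

Step 3: Scale the particular solution.
Multiply by 8/1 = 8:
j = 24, k = -16

Step 4: Verify.
5*(24) + 7*(-16) = 8 = 8 ✓

j = 24, k = -16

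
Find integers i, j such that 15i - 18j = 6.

Step 1: Check solvability.
gcd(15, 18) = 3
Since 3 divides 6, solutions exist.

Step 2: Apply extended Euclidean algorithm to find gcd.
We find integers such that 15*x0 + 18*y0 = 3

Step 3: Scale the particular solution.
Multiply by 6/3 = 2:
i = -2, j = -2

Step 4: Verify.
15*(-2) - 18*(-2) = 6 = 6 ✓

i = -2, j = -2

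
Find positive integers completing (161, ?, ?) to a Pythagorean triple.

We need the other leg and hypotenuse such that 161² + x² = c².
Take x = 240, c = 289: 161² + 240² = 25921 + 57600 = 83521 = 289² ✓
Triple: (161, 240, 289)

(161, 240, 289)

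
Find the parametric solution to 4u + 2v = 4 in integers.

Step 1: Compute gcd(4, 2) = 2.
Since 2 divides 4, solutions exist.

Step 2: Find a particular solution using extended Euclidean algorithm.
We get u₀ = 0, v₀ = 2.
Check: 4*0 + 2*2 = 4 = 4 ✓

Step 3: Write the general solution.
u = 0 + (2/2)t = 0 + 1t
v = 2 - (4/2)t = 2 - 2t
for any integer t.

u = 0 + 1t, v = 2 - 2t for integer t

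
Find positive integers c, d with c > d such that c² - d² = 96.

Factor: c² - d² = (c+d)(c-d) = 96.
We need two factors of 96 with the same parity.
Use c+d = 48 and c-d = 2 (product 48·2 = 96).
Adding: 2c = 50, so c = 25.
Subtracting: 2d = 46, so d = 23.
Check: 25² - 23² = 625 - 529 = 96 ✓

c = 25, d = 23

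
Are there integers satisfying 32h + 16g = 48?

Step 1: Compute gcd(32, 16).
gcd(32, 16) = 16

Step 2: Check divisibility.
Does 16 divide 48? 48 = 16 x 3, so yes.

By the theorem on linear Diophantine equations, 32h + 16g = 48 has integer solutions if and only if gcd(32, 16) divides 48. Since 16 | 48, solutions exist.

Yes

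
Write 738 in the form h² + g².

We need to find integers h, g > 0 such that h² + g² = 738.
Trying h = 3: g² = 738 - 3² = 738 - 9 = 729
g = 27
Check: 3² + 27² = 9 + 729 = 738 ✓

738 = 3² + 27²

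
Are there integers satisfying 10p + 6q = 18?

Step 1: Compute gcd(10, 6).
gcd(10, 6) = 2

Step 2: Check divisibility.
Does 2 divide 18? 18 = 2 x 9, so yes.

By the theorem on linear Diophantine equations, 10p + 6q = 18 has integer solutions if and only if gcd(10, 6) divides 18. Since 2 | 18, solutions exist.

Yes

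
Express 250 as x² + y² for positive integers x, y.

We need to find integers x, y > 0 such that x² + y² = 250.
Trying x = 5: y² = 250 - 5² = 250 - 25 = 225
y = 15
Check: 5² + 15² = 25 + 225 = 250 ✓

250 = 5² + 15²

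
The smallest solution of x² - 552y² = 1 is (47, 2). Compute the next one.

Solutions to x² - Dy² = 1 are generated by powers of (x₀ + y₀√D).
The next solution satisfies x₁ + y₁√552 = (x₀ + y₀√552)², giving:
x₁ = x₀² + 552y₀² = 47² + 552·2² = 2209 + 2208 = 4417
y₁ = 2x₀y₀ = 2·47·2 = 188

Verify: 4417² - 552·188² = 19509889 - 19509888 = 1 ✓

x = 4417, y = 188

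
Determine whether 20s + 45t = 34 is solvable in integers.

Step 1: Compute gcd(20, 45).
gcd(20, 45) = 5

Step 2: Check divisibility.
Does 5 divide 34? 34 = 5 x 6 + 4, so no.

By the theorem on linear Diophantine equations, 20s + 45t = 34 has integer solutions if and only if gcd(20, 45) divides 34. Since 5 does not divide 34, no solutions exist.

No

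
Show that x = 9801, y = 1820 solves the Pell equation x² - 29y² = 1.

Compute x² = 9801² = 96059601
Compute 29y² = 29·1820² = 29·3312400 = 96059600
x² - 29y² = 96059601 - 96059600 = 1
Since this equals 1, (9801, 1820) is a solution.

Yes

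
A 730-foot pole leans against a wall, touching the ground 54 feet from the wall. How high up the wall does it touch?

The ladder, wall, and ground form a right triangle with hypotenuse 730 and one leg 54.
By the Pythagorean theorem: h² = 730² - 54² = 532900 - 2916 = 529984
h = √529984 = 728 feet

728 feet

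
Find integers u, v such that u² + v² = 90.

We need to find integers u, v > 0 such that u² + v² = 90.
Trying u = 3: v² = 90 - 3² = 90 - 9 = 81
v = 9
Check: 3² + 9² = 9 + 81 = 90 ✓

90 = 3² + 9²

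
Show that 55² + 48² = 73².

Compute a² + b² = 55² + 48² = 3025 + 2304 = 5329
Compute c² = 73² = 5329
Since 5329 = 5329, confirmed.

Yes, it is a Pythagorean triple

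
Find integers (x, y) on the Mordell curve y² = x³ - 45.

Try small integer x values and check whether x³ - 45 is a perfect square.
x = 21: x³ - 45 = 21³ - 45 = 9261 - 45 = 9216
Is 9216 a perfect square? 96² = 9216 ✓
So (x, y) = (21, 96) is a solution.

x = 21, y = 96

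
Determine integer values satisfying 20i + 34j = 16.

Step 1: Check solvability.
gcd(20, 34) = 2
Since 2 divides 16, solutions exist.

Step 2: Apply extended Euclidean algorithm to find gcd.
We find integers such that 20*x0 + 34*y0 = 2

Step 3: Scale the particular solution.
Multiply by 16/2 = 8:
i = -40, j = 24

Step 4: Verify.
20*(-40) + 34*(24) = 16 = 16 ✓

i = -40, j = 24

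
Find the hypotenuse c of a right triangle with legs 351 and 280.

c² = a² + b² = 351² + 280² = 123201 + 78400 = 201601
c = 449

449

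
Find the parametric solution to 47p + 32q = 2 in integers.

Step 1: Compute gcd(47, 32) = 1.
Since 1 divides 2, solutions exist.

Step 2: Find a particular solution using extended Euclidean algorithm.
We get p₀ = 30, q₀ = -44.
Check: 47*30 + 32*-44 = 2 = 2 ✓

Step 3: Write the general solution.
p = 30 + (32/1)t = 30 + 32t
q = -44 - (47/1)t = -44 - 47t
for any integer t.

p = 30 + 32t, q = -44 - 47t for integer t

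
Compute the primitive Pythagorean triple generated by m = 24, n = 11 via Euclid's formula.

a = m² - n² = 24² - 11² = 576 - 121 = 455
b = 2mn = 2·24·11 = 528
c = m² + n² = 576 + 121 = 697
Verify: 455² + 528² = 207025 + 278784 = 485809 = 697² ✓

(455, 528, 697)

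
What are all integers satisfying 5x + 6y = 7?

Step 1: Compute gcd(5, 6) = 1.
Since 1 divides 7, solutions exist.

Step 2: Find a particular solution using extended Euclidean algorithm.
We get x₀ = -7, y₀ = 7.
Check: 5*-7 + 6*7 = 7 = 7 ✓

Step 3: Write the general solution.
x = -7 + (6/1)t = -7 + 6t
y = 7 - (5/1)t = 7 - 5t
for any integer t.

x = -7 + 6t, y = 7 - 5t for integer t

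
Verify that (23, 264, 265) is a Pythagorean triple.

Compute a² + b² = 23² + 264² = 529 + 69696 = 70225
Compute c² = 265² = 70225
Since 70225 = 70225, confirmed.

Yes, it is a Pythagorean triple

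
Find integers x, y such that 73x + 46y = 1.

Step 1: Check solvability.
gcd(73, 46) = 1
Since 1 divides 1, solutions exist.

Step 2: Apply extended Euclidean algorithm to find gcd.
We find integers such that 73*x0 + 46*y0 = 1

Step 3: Scale the particular solution.
Multiply by 1/1 = 1:
x = -17, y = 27

Step 4: Verify.
73*(-17) + 46*(27) = 1 = 1 ✓

x = -17, y = 27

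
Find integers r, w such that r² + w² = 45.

We need to find integers r, w > 0 such that r² + w² = 45.
Trying r = 3: w² = 45 - 3² = 45 - 9 = 36
w = 6
Check: 3² + 6² = 9 + 36 = 45 ✓

45 = 3² + 6²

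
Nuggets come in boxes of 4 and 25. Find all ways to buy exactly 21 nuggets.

We need non-negative integers (x, y) with 4x + 25y = 21.
For each x in 0..5, check if 21 - 4x is a non-negative multiple of 25.
No x yields an integer y ≥ 0.

No solution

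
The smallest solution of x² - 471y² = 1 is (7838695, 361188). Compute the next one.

Solutions to x² - Dy² = 1 are generated by powers of (x₀ + y₀√D).
The next solution satisfies x₁ + y₁√471 = (x₀ + y₀√471)², giving:
x₁ = x₀² + 471y₀² = 7838695² + 471·361188² = 61445139303025 + 61445139303024 = 122890278606049
y₁ = 2x₀y₀ = 2·7838695·361188 = 5662485139320

Verify: 122890278606049² - 471·5662485139320² = 15102020575872344550539390401 - 15102020575872344550539390400 = 1 ✓

x = 122890278606049, y = 5662485139320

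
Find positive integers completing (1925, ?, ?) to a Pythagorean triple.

We need the other leg and hypotenuse such that 1925² + x² = c².
Take x = 1764, c = 2611: 1925² + 1764² = 3705625 + 3111696 = 6817321 = 2611² ✓
Triple: (1925, 1764, 2611)

(1925, 1764, 2611)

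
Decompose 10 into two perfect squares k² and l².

We need to find integers k, l > 0 such that k² + l² = 10.
Trying k = 1: l² = 10 - 1² = 10 - 1 = 9
l = 3
Check: 1² + 3² = 1 + 9 = 10 ✓

10 = 1² + 3²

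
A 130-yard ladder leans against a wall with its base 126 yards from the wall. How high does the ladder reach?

The ladder, wall, and ground form a right triangle with hypotenuse 130 and one leg 126.
By the Pythagorean theorem: h² = 130² - 126² = 16900 - 15876 = 1024
h = √1024 = 32 yards

32 yards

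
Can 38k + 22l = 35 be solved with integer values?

Step 1: Compute gcd(38, 22).
gcd(38, 22) = 2

Step 2: Check divisibility.
Does 2 divide 35? 35 = 2 x 17 + 1, so no.

By the theorem on linear Diophantine equations, 38k + 22l = 35 has integer solutions if and only if gcd(38, 22) divides 35. Since 2 does not divide 35, no solutions exist.

No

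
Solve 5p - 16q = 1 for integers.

Step 1: Check solvability.
gcd(5, 16) = 1
Since 1 divides 1, solutions exist.

Step 2: Apply extended Euclidean algorithm to find gcd.
We find integers such that 5*x0 + 16*y0 = 1

Step 3: Scale the particular solution.
Multiply by 1/1 = 1:
p = -3, q = -1

Step 4: Verify.
5*(-3) - 16*(-1) = 1 = 1 ✓

p = -3, q = -1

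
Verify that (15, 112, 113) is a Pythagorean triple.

Compute a² + b² = 15² + 112² = 225 + 12544 = 12769
Compute c² = 113² = 12769
Since 12769 = 12769, confirmed.

Yes, it is a Pythagorean triple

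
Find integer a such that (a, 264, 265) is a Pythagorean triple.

a² = c² - b² = 265² - 264² = 70225 - 69696 = 529
a = sqrt(529) = 23

23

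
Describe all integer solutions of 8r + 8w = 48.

Step 1: Compute gcd(8, 8) = 8.
Since 8 divides 48, solutions exist.

Step 2: Find a particular solution using extended Euclidean algorithm.
We get r₀ = 0, w₀ = 6.
Check: 8*0 + 8*6 = 48 = 48 ✓

Step 3: Write the general solution.
r = 0 + (8/8)t = 0 + 1t
w = 6 - (8/8)t = 6 - 1t
for any integer t.

r = 0 + 1t, w = 6 - 1t for integer t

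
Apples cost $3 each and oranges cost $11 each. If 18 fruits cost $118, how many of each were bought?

Let a = apples, o = oranges.
a + o = 18
3a + 11o = 118
Substitute o = 18 - a:
3a + 11(18 - a) = 118
(3 - 11)a = 118 - 198
-8a = -80
a = 10, o = 18 - 10 = 8

Apples: 10, Oranges: 8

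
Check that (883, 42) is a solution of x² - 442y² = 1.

Compute x² = 883² = 779689
Compute 442y² = 442·42² = 442·1764 = 779688
x² - 442y² = 779689 - 779688 = 1
Since this equals 1, (883, 42) is a solution.

Yes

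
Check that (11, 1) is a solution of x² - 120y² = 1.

Compute x² = 11² = 121
Compute 120y² = 120·1² = 120·1 = 120
x² - 120y² = 121 - 120 = 1
Since this equals 1, (11, 1) is a solution.

Yes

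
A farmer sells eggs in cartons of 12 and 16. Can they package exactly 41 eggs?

We need non-negative a, b with 12a + 16b = 41.
gcd(12, 16) = 4, and 4 does not divide 41.
No integer solutions exist.

No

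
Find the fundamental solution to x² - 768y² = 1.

We seek the smallest positive integers (x, y) with x² - 768y² = 1, i.e., x² = 768y² + 1.
Try successive y values:
y = 1: x² = 768·1² + 1 = 769, not a perfect square
y = 2: x² = 768·2² + 1 = 3073, not a perfect square
y = 3: x² = 768·3² + 1 = 6913, not a perfect square
... continuing the search (or via continued fractions) ...
y = 679: x² = 768·679² + 1 = 354079489, x = 18817 ✓

Verify: 18817² - 768·679² = 354079489 - 354079488 = 1 ✓

x = 18817, y = 679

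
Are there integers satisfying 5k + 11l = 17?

Step 1: Compute gcd(5, 11).
gcd(5, 11) = 1

Step 2: Check divisibility.
Does 1 divide 17? 17 = 1 x 17, so yes.

By the theorem on linear Diophantine equations, 5k + 11l = 17 has integer solutions if and only if gcd(5, 11) divides 17. Since 1 | 17, solutions exist.

Yes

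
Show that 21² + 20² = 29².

Compute a² + b²:
21² + 20² = 441 + 400 = 841
Compute c²:
29² = 841
Since 841 = 841, it is a Pythagorean triple.

Yes, it is a Pythagorean triple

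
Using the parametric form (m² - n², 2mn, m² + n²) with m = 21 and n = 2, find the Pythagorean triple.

a = m² - n² = 21² - 2² = 441 - 4 = 437
b = 2mn = 2·21·2 = 84
c = m² + n² = 441 + 4 = 445
Verify: 437² + 84² = 190969 + 7056 = 198025 = 445² ✓

(437, 84, 445)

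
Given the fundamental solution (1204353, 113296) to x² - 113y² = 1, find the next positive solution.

Solutions to x² - Dy² = 1 are generated by powers of (x₀ + y₀√D).
The next solution satisfies x₁ + y₁√113 = (x₀ + y₀√113)², giving:
x₁ = x₀² + 113y₀² = 1204353² + 113·113296² = 1450466148609 + 1450466148608 = 2900932297217
y₁ = 2x₀y₀ = 2·1204353·113296 = 272896754976

Verify: 2900932297217² - 113·272896754976² = 8415408193036700825945089 - 8415408193036700825945088 = 1 ✓

x = 2900932297217, y = 272896754976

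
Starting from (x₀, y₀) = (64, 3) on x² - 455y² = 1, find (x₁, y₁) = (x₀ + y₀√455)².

Solutions to x² - Dy² = 1 are generated by powers of (x₀ + y₀√D).
The next solution satisfies x₁ + y₁√455 = (x₀ + y₀√455)², giving:
x₁ = x₀² + 455y₀² = 64² + 455·3² = 4096 + 4095 = 8191
y₁ = 2x₀y₀ = 2·64·3 = 384

Verify: 8191² - 455·384² = 67092481 - 67092480 = 1 ✓

x = 8191, y = 384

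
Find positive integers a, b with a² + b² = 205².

We need a² + b² = 205² = 42025.
Trying: 133² + 156² = 17689 + 24336 = 42025 ✓

(133, 156, 205)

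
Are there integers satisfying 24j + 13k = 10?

Step 1: Compute gcd(24, 13).
gcd(24, 13) = 1

Step 2: Check divisibility.
Does 1 divide 10? 10 = 1 x 10, so yes.

By the theorem on linear Diophantine equations, 24j + 13k = 10 has integer solutions if and only if gcd(24, 13) divides 10. Since 1 | 10, solutions exist.

Yes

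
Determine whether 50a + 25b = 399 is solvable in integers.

Step 1: Compute gcd(50, 25).
gcd(50, 25) = 25

Step 2: Check divisibility.
Does 25 divide 399? 399 = 25 x 15 + 24, so no.

By the theorem on linear Diophantine equations, 50a + 25b = 399 has integer solutions if and only if gcd(50, 25) divides 399. Since 25 does not divide 399, no solutions exist.

No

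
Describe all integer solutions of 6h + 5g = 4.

Step 1: Compute gcd(6, 5) = 1.
Since 1 divides 4, solutions exist.

Step 2: Find a particular solution using extended Euclidean algorithm.
We get h₀ = 4, g₀ = -4.
Check: 6*4 + 5*-4 = 4 = 4 ✓

Step 3: Write the general solution.
h = 4 + (5/1)t = 4 + 5t
g = -4 - (6/1)t = -4 - 6t
for any integer t.

h = 4 + 5t, g = -4 - 6t for integer t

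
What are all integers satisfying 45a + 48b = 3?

Step 1: Compute gcd(45, 48) = 3.
Since 3 divides 3, solutions exist.

Step 2: Find a particular solution using extended Euclidean algorithm.
We get a₀ = -1, b₀ = 1.
Check: 45*-1 + 48*1 = 3 = 3 ✓

Step 3: Write the general solution.
a = -1 + (48/3)t = -1 + 16t
b = 1 - (45/3)t = 1 - 15t
for any integer t.

a = -1 + 16t, b = 1 - 15t for integer t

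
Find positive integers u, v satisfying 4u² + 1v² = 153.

Try small values of u and check whether (153 - 4u²)/1 is a perfect square.
u = 6: 4·6² = 144, so 1v² = 153 - 144 = 9, giving v² = 9, v = 3.
Check: 4·6² + 1·3² = 144 + 9 = 153 ✓

u = 6, v = 3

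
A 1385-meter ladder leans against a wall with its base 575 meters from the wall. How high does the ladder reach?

The ladder, wall, and ground form a right triangle with hypotenuse 1385 and one leg 575.
By the Pythagorean theorem: h² = 1385² - 575² = 1918225 - 330625 = 1587600
h = √1587600 = 1260 meters

1260 meters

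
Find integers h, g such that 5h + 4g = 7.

Step 1: Check solvability.
gcd(5, 4) = 1
Since 1 divides 7, solutions exist.

Step 2: Apply extended Euclidean algorithm to find gcd.
We find integers such that 5*x0 + 4*y0 = 1

Step 3: Scale the particular solution.
Multiply by 7/1 = 7:
h = 7, g = -7

Step 4: Verify.
5*(7) + 4*(-7) = 7 = 7 ✓

h = 7, g = -7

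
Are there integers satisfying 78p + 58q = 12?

Step 1: Compute gcd(78, 58).
gcd(78, 58) = 2

Step 2: Check divisibility.
Does 2 divide 12? 12 = 2 x 6, so yes.

By the theorem on linear Diophantine equations, 78p + 58q = 12 has integer solutions if and only if gcd(78, 58) divides 12. Since 2 | 12, solutions exist.

Yes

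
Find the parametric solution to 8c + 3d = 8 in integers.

Step 1: Compute gcd(8, 3) = 1.
Since 1 divides 8, solutions exist.

Step 2: Find a particular solution using extended Euclidean algorithm.
We get c₀ = -8, d₀ = 24.
Check: 8*-8 + 3*24 = 8 = 8 ✓

Step 3: Write the general solution.
c = -8 + (3/1)t = -8 + 3t
d = 24 - (8/1)t = 24 - 8t
for any integer t.

c = -8 + 3t, d = 24 - 8t for integer t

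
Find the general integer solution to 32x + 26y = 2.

Step 1: Compute gcd(32, 26) = 2.
Since 2 divides 2, solutions exist.

Step 2: Find a particular solution using extended Euclidean algorithm.
We get x₀ = -4, y₀ = 5.
Check: 32*-4 + 26*5 = 2 = 2 ✓

Step 3: Write the general solution.
x = -4 + (26/2)t = -4 + 13t
y = 5 - (32/2)t = 5 - 16t
for any integer t.

x = -4 + 13t, y = 5 - 16t for integer t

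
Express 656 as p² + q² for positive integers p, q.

We need to find integers p, q > 0 such that p² + q² = 656.
Trying p = 16: q² = 656 - 16² = 656 - 256 = 400
q = 20
Check: 16² + 20² = 256 + 400 = 656 ✓

656 = 16² + 20²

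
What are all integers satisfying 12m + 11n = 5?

Step 1: Compute gcd(12, 11) = 1.
Since 1 divides 5, solutions exist.

Step 2: Find a particular solution using extended Euclidean algorithm.
We get m₀ = 5, n₀ = -5.
Check: 12*5 + 11*-5 = 5 = 5 ✓

Step 3: Write the general solution.
m = 5 + (11/1)t = 5 + 11t
n = -5 - (12/1)t = -5 - 12t
for any integer t.

m = 5 + 11t, n = -5 - 12t for integer t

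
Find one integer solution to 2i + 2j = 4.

Step 1: Check solvability.
gcd(2, 2) = 2
Since 2 divides 4, solutions exist.

Step 2: Apply extended Euclidean algorithm to find gcd.
We find integers such that 2*x0 + 2*y0 = 2

Step 3: Scale the particular solution.
Multiply by 4/2 = 2:
i = 0, j = 2

Step 4: Verify.
2*(0) + 2*(2) = 4 = 4 ✓

i = 0, j = 2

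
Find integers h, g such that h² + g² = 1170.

We need to find integers h, g > 0 such that h² + g² = 1170.
Trying h = 9: g² = 1170 - 9² = 1170 - 81 = 1089
g = 33
Check: 9² + 33² = 81 + 1089 = 1170 ✓

1170 = 9² + 33²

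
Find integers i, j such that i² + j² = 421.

We need to find integers i, j > 0 such that i² + j² = 421.
Trying i = 14: j² = 421 - 14² = 421 - 196 = 225
j = 15
Check: 14² + 15² = 196 + 225 = 421 ✓

421 = 14² + 15²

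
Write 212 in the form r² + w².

We need to find integers r, w > 0 such that r² + w² = 212.
Trying r = 4: w² = 212 - 4² = 212 - 16 = 196
w = 14
Check: 4² + 14² = 16 + 196 = 212 ✓

212 = 4² + 14²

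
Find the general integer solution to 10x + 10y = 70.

Step 1: Compute gcd(10, 10) = 10.
Since 10 divides 70, solutions exist.

Step 2: Find a particular solution using extended Euclidean algorithm.
We get x₀ = 0, y₀ = 7.
Check: 10*0 + 10*7 = 70 = 70 ✓

Step 3: Write the general solution.
x = 0 + (10/10)t = 0 + 1t
y = 7 - (10/10)t = 7 - 1t
for any integer t.

x = 0 + 1t, y = 7 - 1t for integer t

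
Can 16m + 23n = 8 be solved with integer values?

Step 1: Compute gcd(16, 23).
gcd(16, 23) = 1

Step 2: Check divisibility.
Does 1 divide 8? 8 = 1 x 8, so yes.

By the theorem on linear Diophantine equations, 16m + 23n = 8 has integer solutions if and only if gcd(16, 23) divides 8. Since 1 | 8, solutions exist.

Yes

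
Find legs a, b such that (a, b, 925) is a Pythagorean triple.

We need a² + b² = 925² = 855625.
Trying: 533² + 756² = 284089 + 571536 = 855625 ✓

(533, 756, 925)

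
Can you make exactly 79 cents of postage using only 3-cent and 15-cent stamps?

We need non-negative x, y with 3x + 15y = 79.
gcd(3, 15) = 3, and 3 does not divide 79.
No integer solutions exist, so certainly no non-negative ones.

No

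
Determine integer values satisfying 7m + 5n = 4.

Step 1: Check solvability.
gcd(7, 5) = 1
Since 1 divides 4, solutions exist.

Step 2: Apply extended Euclidean algorithm to find gcd.
We find integers such that 7*x0 + 5*y0 = 1

Step 3: Scale the particular solution.
Multiply by 4/1 = 4:
m = -8, n = 12

Step 4: Verify.
7*(-8) + 5*(12) = 4 = 4 ✓

m = -8, n = 12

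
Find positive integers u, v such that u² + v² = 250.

Search for u with 250 - u² a perfect square.
u = 5: 250 - 5² = 250 - 25 = 225 = 15² ✓
So u = 5, v = 15.

u = 5, v = 15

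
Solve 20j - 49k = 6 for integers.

Step 1: Check solvability.
gcd(20, 49) = 1
Since 1 divides 6, solutions exist.

Step 2: Apply extended Euclidean algorithm to find gcd.
We find integers such that 20*x0 + 49*y0 = 1

Step 3: Scale the particular solution.
Multiply by 6/1 = 6:
j = -132, k = -54

Step 4: Verify.
20*(-132) - 49*(-54) = 6 = 6 ✓

j = -132, k = -54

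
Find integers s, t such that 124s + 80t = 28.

Step 1: Check solvability.
gcd(124, 80) = 4
Since 4 divides 28, solutions exist.

Step 2: Apply extended Euclidean algorithm to find gcd.
We find integers such that 124*x0 + 80*y0 = 4

Step 3: Scale the particular solution.
Multiply by 28/4 = 7:
s = -63, t = 98

Step 4: Verify.
124*(-63) + 80*(98) = 28 = 28 ✓

s = -63, t = 98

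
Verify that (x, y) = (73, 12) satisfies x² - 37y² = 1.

Compute x² = 73² = 5329
Compute 37y² = 37·12² = 37·144 = 5328
x² - 37y² = 5329 - 5328 = 1
Since this equals 1, (73, 12) is a solution.

Yes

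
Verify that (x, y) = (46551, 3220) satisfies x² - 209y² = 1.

Compute x² = 46551² = 2166995601
Compute 209y² = 209·3220² = 209·10368400 = 2166995600
x² - 209y² = 2166995601 - 2166995600 = 1
Since this equals 1, (46551, 3220) is a solution.

Yes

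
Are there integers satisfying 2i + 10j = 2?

Step 1: Compute gcd(2, 10).
gcd(2, 10) = 2

Step 2: Check divisibility.
Does 2 divide 2? 2 = 2 x 1, so yes.

By the theorem on linear Diophantine equations, 2i + 10j = 2 has integer solutions if and only if gcd(2, 10) divides 2. Since 2 | 2, solutions exist.

Yes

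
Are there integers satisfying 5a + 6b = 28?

Step 1: Compute gcd(5, 6).
gcd(5, 6) = 1

Step 2: Check divisibility.
Does 1 divide 28? 28 = 1 x 28, so yes.

By the theorem on linear Diophantine equations, 5a + 6b = 28 has integer solutions if and only if gcd(5, 6) divides 28. Since 1 | 28, solutions exist.

Yes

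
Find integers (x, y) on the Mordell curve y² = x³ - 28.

Try small integer x values and check whether x³ - 28 is a perfect square.
x = 4: x³ - 28 = 4³ - 28 = 64 - 28 = 36
Is 36 a perfect square? 6² = 36 ✓
So (x, y) = (4, 6) is a solution.

x = 4, y = 6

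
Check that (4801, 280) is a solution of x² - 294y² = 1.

Compute x² = 4801² = 23049601
Compute 294y² = 294·280² = 294·78400 = 23049600
x² - 294y² = 23049601 - 23049600 = 1
Since this equals 1, (4801, 280) is a solution.

Yes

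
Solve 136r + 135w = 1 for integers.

Step 1: Check solvability.
gcd(136, 135) = 1
Since 1 divides 1, solutions exist.

Step 2: Apply extended Euclidean algorithm to find gcd.
We find integers such that 136*x0 + 135*y0 = 1

Step 3: Scale the particular solution.
Multiply by 1/1 = 1:
r = 1, w = -1

Step 4: Verify.
136*(1) + 135*(-1) = 1 = 1 ✓

r = 1, w = -1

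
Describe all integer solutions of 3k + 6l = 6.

Step 1: Compute gcd(3, 6) = 3.
Since 3 divides 6, solutions exist.

Step 2: Find a particular solution using extended Euclidean algorithm.
We get k₀ = 2, l₀ = 0.
Check: 3*2 + 6*0 = 6 = 6 ✓

Step 3: Write the general solution.
k = 2 + (6/3)t = 2 + 2t
l = 0 - (3/3)t = 0 - 1t
for any integer t.

k = 2 + 2t, l = 0 - 1t for integer t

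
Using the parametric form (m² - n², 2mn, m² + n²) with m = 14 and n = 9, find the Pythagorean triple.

a = m² - n² = 196 - 81 = 115
b = 2mn = 2·14·9 = 252
c = m² + n² = 196 + 81 = 277
Verify: 115² + 252² = 13225 + 63504 = 76729 = 277² ✓

(115, 252, 277)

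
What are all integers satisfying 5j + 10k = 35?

Step 1: Compute gcd(5, 10) = 5.
Since 5 divides 35, solutions exist.

Step 2: Find a particular solution using extended Euclidean algorithm.
We get j₀ = 7, k₀ = 0.
Check: 5*7 + 10*0 = 35 = 35 ✓

Step 3: Write the general solution.
j = 7 + (10/5)t = 7 + 2t
k = 0 - (5/5)t = 0 - 1t
for any integer t.

j = 7 + 2t, k = 0 - 1t for integer t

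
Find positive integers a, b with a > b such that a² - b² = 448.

Factor: a² - b² = (a+b)(a-b) = 448.
We need two factors of 448 with the same parity.
Use a+b = 224 and a-b = 2 (product 224·2 = 448).
Adding: 2a = 226, so a = 113.
Subtracting: 2b = 222, so b = 111.
Check: 113² - 111² = 12769 - 12321 = 448 ✓

a = 113, b = 111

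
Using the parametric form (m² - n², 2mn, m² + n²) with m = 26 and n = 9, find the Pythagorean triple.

a = m² - n² = 676 - 81 = 595
b = 2mn = 2·26·9 = 468
c = m² + n² = 676 + 81 = 757
Verify: 595² + 468² = 354025 + 219024 = 573049 = 757² ✓

(595, 468, 757)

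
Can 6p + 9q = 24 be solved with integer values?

Step 1: Compute gcd(6, 9).
gcd(6, 9) = 3

Step 2: Check divisibility.
Does 3 divide 24? 24 = 3 x 8, so yes.

By the theorem on linear Diophantine equations, 6p + 9q = 24 has integer solutions if and only if gcd(6, 9) divides 24. Since 3 | 24, solutions exist.

Yes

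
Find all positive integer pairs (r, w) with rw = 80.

The positive divisors of 80 are: 1, 2, 4, 5, 8, 10, 16, 20, 40, 80.
Each divisor d gives the pair (d, 80/d):
(1, 80), (2, 40), (4, 20), (5, 16), (8, 10), (10, 8), (16, 5), (20, 4), (40, 2), (80, 1)

(1, 80), (2, 40), (4, 20), (5, 16), (8, 10), (10, 8), (16, 5), (20, 4), (40, 2), (80, 1)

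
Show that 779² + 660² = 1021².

Compute a² + b² = 779² + 660² = 606841 + 435600 = 1042441
Compute c² = 1021² = 1042441
Since 1042441 = 1042441, confirmed.

Yes, it is a Pythagorean triple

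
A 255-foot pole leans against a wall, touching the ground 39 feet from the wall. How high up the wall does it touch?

The ladder, wall, and ground form a right triangle with hypotenuse 255 and one leg 39.
By the Pythagorean theorem: h² = 255² - 39² = 65025 - 1521 = 63504
h = √63504 = 252 feet

252 feet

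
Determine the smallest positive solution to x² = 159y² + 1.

We seek the smallest positive integers (x, y) with x² - 159y² = 1, i.e., x² = 159y² + 1.
Try successive y values:
y = 1: x² = 159·1² + 1 = 160, not a perfect square
y = 2: x² = 159·2² + 1 = 637, not a perfect square
y = 3: x² = 159·3² + 1 = 1432, not a perfect square
... continuing the search (or via continued fractions) ...
y = 105: x² = 159·105² + 1 = 1752976, x = 1324 ✓

Verify: 1324² - 159·105² = 1752976 - 1752975 = 1 ✓

x = 1324, y = 105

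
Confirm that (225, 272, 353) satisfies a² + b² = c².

Compute a² + b² = 225² + 272² = 50625 + 73984 = 124609
Compute c² = 353² = 124609
Since 124609 = 124609, confirmed.

Yes, it is a Pythagorean triple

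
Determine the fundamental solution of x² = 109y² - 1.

We need x² = 109y² - 1. Try successive y:
y = 1: x² = 109·1² - 1 = 108, not a perfect square
y = 2: x² = 109·2² - 1 = 435, not a perfect square
y = 3: x² = 109·3² - 1 = 980, not a perfect square
...
y = 851525: x² = 109·851525² - 1 = 79035335993124 = 8890182² ✓
Check: 8890182² - 109·851525² = 79035335993124 - 79035335993125 = -1 ✓

x = 8890182, y = 851525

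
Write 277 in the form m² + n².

We need to find integers m, n > 0 such that m² + n² = 277.
Trying m = 9: n² = 277 - 9² = 277 - 81 = 196
n = 14
Check: 9² + 14² = 81 + 196 = 277 ✓

277 = 9² + 14²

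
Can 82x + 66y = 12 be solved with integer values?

Step 1: Compute gcd(82, 66).
gcd(82, 66) = 2

Step 2: Check divisibility.
Does 2 divide 12? 12 = 2 x 6, so yes.

By the theorem on linear Diophantine equations, 82x + 66y = 12 has integer solutions if and only if gcd(82, 66) divides 12. Since 2 | 12, solutions exist.

Yes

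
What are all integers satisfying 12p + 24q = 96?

Step 1: Compute gcd(12, 24) = 12.
Since 12 divides 96, solutions exist.

Step 2: Find a particular solution using extended Euclidean algorithm.
We get p₀ = 8, q₀ = 0.
Check: 12*8 + 24*0 = 96 = 96 ✓

Step 3: Write the general solution.
p = 8 + (24/12)t = 8 + 2t
q = 0 - (12/12)t = 0 - 1t
for any integer t.

p = 8 + 2t, q = 0 - 1t for integer t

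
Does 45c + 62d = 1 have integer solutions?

Step 1: Compute gcd(45, 62).
gcd(45, 62) = 1

Step 2: Check divisibility.
Does 1 divide 1? 1 = 1 x 1, so yes.

By the theorem on linear Diophantine equations, 45c + 62d = 1 has integer solutions if and only if gcd(45, 62) divides 1. Since 1 | 1, solutions exist.

Yes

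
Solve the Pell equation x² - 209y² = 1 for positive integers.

We seek the smallest positive integers (x, y) with x² - 209y² = 1, i.e., x² = 209y² + 1.
Try successive y values:
y = 1: x² = 209·1² + 1 = 210, not a perfect square
y = 2: x² = 209·2² + 1 = 837, not a perfect square
y = 3: x² = 209·3² + 1 = 1882, not a perfect square
... continuing the search (or via continued fractions) ...
y = 3220: x² = 209·3220² + 1 = 2166995601, x = 46551 ✓

Verify: 46551² - 209·3220² = 2166995601 - 2166995600 = 1 ✓

x = 46551, y = 3220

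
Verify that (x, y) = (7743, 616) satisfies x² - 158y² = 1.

Compute x² = 7743² = 59954049
Compute 158y² = 158·616² = 158·379456 = 59954048
x² - 158y² = 59954049 - 59954048 = 1
Since this equals 1, (7743, 616) is a solution.

Yes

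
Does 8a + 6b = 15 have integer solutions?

Step 1: Compute gcd(8, 6).
gcd(8, 6) = 2

Step 2: Check divisibility.
Does 2 divide 15? 15 = 2 x 7 + 1, so no.

By the theorem on linear Diophantine equations, 8a + 6b = 15 has integer solutions if and only if gcd(8, 6) divides 15. Since 2 does not divide 15, no solutions exist.

No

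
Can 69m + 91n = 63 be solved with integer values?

Step 1: Compute gcd(69, 91).
gcd(69, 91) = 1

Step 2: Check divisibility.
Does 1 divide 63? 63 = 1 x 63, so yes.

By the theorem on linear Diophantine equations, 69m + 91n = 63 has integer solutions if and only if gcd(69, 91) divides 63. Since 1 | 63, solutions exist.

Yes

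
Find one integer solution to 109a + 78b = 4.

Step 1: Check solvability.
gcd(109, 78) = 1
Since 1 divides 4, solutions exist.

Step 2: Apply extended Euclidean algorithm to find gcd.
We find integers such that 109*x0 + 78*y0 = 1

Step 3: Scale the particular solution.
Multiply by 4/1 = 4:
a = -20, b = 28

Step 4: Verify.
109*(-20) + 78*(28) = 4 = 4 ✓

a = -20, b = 28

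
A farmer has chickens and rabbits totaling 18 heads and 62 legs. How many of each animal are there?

Let c = chickens, r = rabbits.
Heads: c + r = 18
Legs: 2c + 4r = 62
From the first equation, c = 18 - r. Substitute:
2(18 - r) + 4r = 62
36 + 2r = 62
r = (62 - 36)/2 = 13
c = 18 - 13 = 5

Chickens: 5, Rabbits: 13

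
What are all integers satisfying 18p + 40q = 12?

Step 1: Compute gcd(18, 40) = 2.
Since 2 divides 12, solutions exist.

Step 2: Find a particular solution using extended Euclidean algorithm.
We get p₀ = 54, q₀ = -24.
Check: 18*54 + 40*-24 = 12 = 12 ✓

Step 3: Write the general solution.
p = 54 + (40/2)t = 54 + 20t
q = -24 - (18/2)t = -24 - 9t
for any integer t.

p = 54 + 20t, q = -24 - 9t for integer t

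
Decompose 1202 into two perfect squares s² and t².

We need to find integers s, t > 0 such that s² + t² = 1202.
Trying s = 19: t² = 1202 - 19² = 1202 - 361 = 841
t = 29
Check: 19² + 29² = 361 + 841 = 1202 ✓

1202 = 19² + 29²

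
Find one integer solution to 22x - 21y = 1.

Step 1: Check solvability.
gcd(22, 21) = 1
Since 1 divides 1, solutions exist.

Step 2: Apply extended Euclidean algorithm to find gcd.
We find integers such that 22*x0 + 21*y0 = 1

Step 3: Scale the particular solution.
Multiply by 1/1 = 1:
x = 1, y = 1

Step 4: Verify.
22*(1) - 21*(1) = 1 = 1 ✓

x = 1, y = 1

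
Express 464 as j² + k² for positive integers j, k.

We need to find integers j, k > 0 such that j² + k² = 464.
Trying j = 8: k² = 464 - 8² = 464 - 64 = 400
k = 20
Check: 8² + 20² = 64 + 400 = 464 ✓

464 = 8² + 20²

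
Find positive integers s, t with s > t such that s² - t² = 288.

Factor: s² - t² = (s+t)(s-t) = 288.
We need two factors of 288 with the same parity.
Use s+t = 144 and s-t = 2 (product 144·2 = 288).
Adding: 2s = 146, so s = 73.
Subtracting: 2t = 142, so t = 71.
Check: 73² - 71² = 5329 - 5041 = 288 ✓

s = 73, t = 71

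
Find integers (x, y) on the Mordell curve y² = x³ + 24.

Try small integer x values and check whether x³ + 24 is a perfect square.
x = -2: x³ + 24 = -2³ + 24 = -8 + 24 = 16
Is 16 a perfect square? 4² = 16 ✓
So (x, y) = (-2, -4) is a solution.

x = -2, y = -4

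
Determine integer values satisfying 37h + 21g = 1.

Step 1: Check solvability.
gcd(37, 21) = 1
Since 1 divides 1, solutions exist.

Step 2: Apply extended Euclidean algorithm to find gcd.
We find integers such that 37*x0 + 21*y0 = 1

Step 3: Scale the particular solution.
Multiply by 1/1 = 1:
h = 4, g = -7

Step 4: Verify.
37*(4) + 21*(-7) = 1 = 1 ✓

h = 4, g = -7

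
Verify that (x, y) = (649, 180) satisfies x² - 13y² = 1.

Compute x² = 649² = 421201
Compute 13y² = 13·180² = 13·32400 = 421200
x² - 13y² = 421201 - 421200 = 1
Since this equals 1, (649, 180) is a solution.

Yes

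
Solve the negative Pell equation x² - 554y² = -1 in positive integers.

We need x² = 554y² - 1. Try successive y:
y = 1: x² = 554·1² - 1 = 553, not a perfect square
y = 2: x² = 554·2² - 1 = 2215, not a perfect square
y = 3: x² = 554·3² - 1 = 4985, not a perfect square
...
y = 7405: x² = 554·7405² - 1 = 30378049849 = 174293² ✓
Check: 174293² - 554·7405² = 30378049849 - 30378049850 = -1 ✓

x = 174293, y = 7405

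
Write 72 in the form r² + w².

We need to find integers r, w > 0 such that r² + w² = 72.
Trying r = 6: w² = 72 - 6² = 72 - 36 = 36
w = 6
Check: 6² + 6² = 36 + 36 = 72 ✓

72 = 6² + 6²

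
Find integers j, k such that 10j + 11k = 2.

Step 1: Check solvability.
gcd(10, 11) = 1
Since 1 divides 2, solutions exist.

Step 2: Apply extended Euclidean algorithm to find gcd.
We find integers such that 10*x0 + 11*y0 = 1

Step 3: Scale the particular solution.
Multiply by 2/1 = 2:
j = -2, k = 2

Step 4: Verify.
10*(-2) + 11*(2) = 2 = 2 ✓

j = -2, k = 2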